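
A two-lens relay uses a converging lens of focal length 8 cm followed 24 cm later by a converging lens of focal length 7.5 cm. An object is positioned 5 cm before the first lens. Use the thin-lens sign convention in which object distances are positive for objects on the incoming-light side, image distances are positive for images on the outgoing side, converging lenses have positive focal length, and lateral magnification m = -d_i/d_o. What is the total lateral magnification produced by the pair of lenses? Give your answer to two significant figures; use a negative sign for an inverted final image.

-0.67

First lens: d_i1 = 1/(1/8 - 1/5) = -13.333 cm.
m_1 = -(-13.333)/5 = 2.6667.
With d_i1 < 0 the first image is virtual and lies on the object side; the object distance for lens 2 is d_o2 = 24 - (-13.333) = 37.333 cm.
Second lens: d_i2 = 1/(1/7.5 - 1/(37.333)) = 9.385 cm.
m_2 = -(9.385)/(37.333) = -0.2514.
Total m = m_1 x m_2 = (2.6667)(-0.2514) = -0.6704.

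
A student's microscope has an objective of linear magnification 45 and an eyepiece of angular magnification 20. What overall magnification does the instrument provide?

900

The overall magnification of a compound microscope is the product of the objective and eyepiece magnifications:
M = M_obj x M_eye = 45 x 20 = 900.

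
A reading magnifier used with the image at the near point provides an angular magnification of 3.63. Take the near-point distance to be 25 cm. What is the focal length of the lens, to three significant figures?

For the image at the near point, M = 1 + D/f.
f = D/(M - 1) = 25/(3.63 - 1) = 9.506 cm.

9.51 cm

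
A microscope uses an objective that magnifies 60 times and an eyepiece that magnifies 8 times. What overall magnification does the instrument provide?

480

The overall magnification of a compound microscope is the product of the objective and eyepiece magnifications:
M = M_obj x M_eye = 60 x 8 = 480.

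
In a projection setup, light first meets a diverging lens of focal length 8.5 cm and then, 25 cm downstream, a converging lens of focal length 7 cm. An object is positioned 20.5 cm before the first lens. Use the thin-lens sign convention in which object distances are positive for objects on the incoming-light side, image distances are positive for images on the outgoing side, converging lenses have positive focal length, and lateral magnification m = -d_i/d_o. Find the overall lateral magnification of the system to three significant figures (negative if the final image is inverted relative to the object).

-0.0855

First lens: d_i1 = 1/(1/(-8.5) - 1/20.5) = -6.009 cm.
m_1 = -(-6.009)/20.5 = 0.2931.
The intermediate image is virtual, 6.009 cm to the left of lens 1, so d_o2 = L - d_i1 = 25 - (-6.009) = 31.009 cm.
Second lens: d_i2 = 1/(1/7 - 1/(31.009)) = 9.041 cm.
m_2 = -(9.041)/(31.009) = -0.2916.
Total m = m_1 x m_2 = (0.2931)(-0.2916) = -0.0855.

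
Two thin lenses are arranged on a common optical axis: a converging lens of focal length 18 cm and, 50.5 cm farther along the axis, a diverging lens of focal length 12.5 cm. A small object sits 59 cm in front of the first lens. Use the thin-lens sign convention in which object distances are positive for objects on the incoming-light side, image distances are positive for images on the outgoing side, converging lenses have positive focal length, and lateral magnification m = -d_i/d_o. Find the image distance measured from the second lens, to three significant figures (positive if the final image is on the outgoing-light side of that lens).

Applying the thin-lens equation to the first lens, 1/18 = 1/59 + 1/d_i1, which gives d_i1 = 25.902 cm.
That image sits 24.598 cm in front of the second lens, so d_o2 = 24.598 cm.
Applying the thin-lens equation again with f_2 = -12.5 cm and d_o2 = 24.598 cm gives d_i2 = -8.288 cm.

-8.29 cm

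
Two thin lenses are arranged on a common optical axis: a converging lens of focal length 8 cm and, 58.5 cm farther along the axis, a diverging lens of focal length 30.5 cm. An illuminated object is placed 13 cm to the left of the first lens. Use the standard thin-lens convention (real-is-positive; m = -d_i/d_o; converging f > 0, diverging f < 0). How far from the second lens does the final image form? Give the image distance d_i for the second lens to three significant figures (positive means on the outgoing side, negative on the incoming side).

First lens: d_i1 = 1/(1/8 - 1/13) = 20.800 cm.
That image sits 37.700 cm in front of the second lens, so d_o2 = 37.700 cm.
Second lens: d_i2 = 1/(1/(-30.5) - 1/(37.700)) = -16.860 cm.

-16.9 cm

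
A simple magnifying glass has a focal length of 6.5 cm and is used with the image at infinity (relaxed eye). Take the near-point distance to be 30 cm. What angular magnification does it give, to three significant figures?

M = D/f = 30/6.5 = 4.615.

4.62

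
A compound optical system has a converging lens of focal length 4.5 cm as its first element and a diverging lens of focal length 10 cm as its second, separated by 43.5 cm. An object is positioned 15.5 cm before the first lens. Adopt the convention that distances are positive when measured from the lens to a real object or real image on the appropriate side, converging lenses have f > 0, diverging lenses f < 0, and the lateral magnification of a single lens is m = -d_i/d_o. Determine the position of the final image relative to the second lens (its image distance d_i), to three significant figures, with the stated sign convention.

Lens 1: 1/d_i1 = 1/f_1 - 1/d_o1 = 1/4.5 - 1/15.5 = 0.15771 cm^-1, so d_i1 = 6.341 cm.
The intermediate image is 6.341 cm to the right of lens 1, so d_o2 = L - d_i1 = 43.5 - 6.341 = 37.159 cm.
Lens 2: 1/d_i2 = 1/f_2 - 1/d_o2 = 1/(-10) - 1/(37.159) = -0.12691 cm^-1, so d_i2 = -7.880 cm.

-7.88 cm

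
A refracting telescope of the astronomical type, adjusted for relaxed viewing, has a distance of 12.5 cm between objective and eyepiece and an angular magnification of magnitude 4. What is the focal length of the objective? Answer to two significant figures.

In normal adjustment the tube length equals f_obj + f_eye and |M| = f_obj/f_eye.
So f_obj = 4 f_eye and 4 f_eye + f_eye = 12.5 cm, giving f_eye = 12.5/5 = 2.500 cm and f_obj = 10.000 cm.

10 cm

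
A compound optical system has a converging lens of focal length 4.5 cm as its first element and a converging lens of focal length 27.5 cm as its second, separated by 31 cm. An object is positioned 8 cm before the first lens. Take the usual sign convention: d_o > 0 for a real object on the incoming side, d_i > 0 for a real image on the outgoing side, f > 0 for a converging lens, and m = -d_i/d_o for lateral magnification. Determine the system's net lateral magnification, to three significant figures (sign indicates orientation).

-5.21

Applying the thin-lens equation to the first lens, 1/4.5 = 1/8 + 1/d_i1, which gives d_i1 = 10.286 cm.
Its lateral magnification is m_1 = -d_i1/d_o1 = -(10.286)/8 = -1.2857.
That image sits 20.714 cm in front of the second lens, so d_o2 = 20.714 cm.
Applying the thin-lens equation again with f_2 = 27.5 cm and d_o2 = 20.714 cm gives d_i2 = -83.947 cm.
m_2 = -(-83.947)/(20.714) = 4.0526.
Total m = m_1 x m_2 = (-1.2857)(4.0526) = -5.2105.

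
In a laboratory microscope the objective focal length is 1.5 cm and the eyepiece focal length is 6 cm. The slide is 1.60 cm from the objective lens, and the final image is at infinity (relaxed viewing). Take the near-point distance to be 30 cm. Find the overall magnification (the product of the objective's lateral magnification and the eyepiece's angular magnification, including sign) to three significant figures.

-75.0

Objective: 1/d_i = 1/f_obj - 1/d_o = 1/1.5 - 1/1.60 = 0.04167 cm^-1, so d_i = 24.000 cm.
m_obj = -d_i/d_o = -24.000/1.60 = -15.000.
Eyepiece angular magnification (image at infinity): M_eye = D/f_e = 30/6 = 5.000.
Overall M = m_obj x M_eye = (-15.000)(5.000) = -75.00.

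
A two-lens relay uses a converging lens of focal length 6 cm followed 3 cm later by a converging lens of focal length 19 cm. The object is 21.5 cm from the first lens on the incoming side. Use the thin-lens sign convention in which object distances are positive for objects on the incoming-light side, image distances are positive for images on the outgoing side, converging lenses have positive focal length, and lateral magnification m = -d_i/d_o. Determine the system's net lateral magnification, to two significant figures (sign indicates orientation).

Applying the thin-lens equation to the first lens, 1/6 = 1/21.5 + 1/d_i1, which gives d_i1 = 8.323 cm.
Its lateral magnification is m_1 = -d_i1/d_o1 = -(8.323)/21.5 = -0.3871.
This image would form 8.323 cm past lens 1, i.e. 5.323 cm beyond lens 2, so it is a virtual object for lens 2: d_o2 = 3 - 8.323 = -5.323 cm.
Applying the thin-lens equation again with f_2 = 19 cm and d_o2 = -5.323 cm gives d_i2 = 4.158 cm.
m_2 = -(4.158)/(-5.323) = 0.7812.
Overall magnification: m = m_1 m_2 = -0.3024.

-0.30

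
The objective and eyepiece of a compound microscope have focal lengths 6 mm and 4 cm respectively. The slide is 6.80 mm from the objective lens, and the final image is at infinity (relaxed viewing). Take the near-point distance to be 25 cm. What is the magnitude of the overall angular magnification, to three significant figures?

Convert to cm: f_obj = 6 mm = 0.6 cm; d_o = 6.80 mm = 0.68 cm.
Objective: 1/d_i = 1/f_obj - 1/d_o = 1/0.6 - 1/0.68 = 0.19608 cm^-1, so d_i = 5.100 cm.
m_obj = -d_i/d_o = -5.100/0.68 = -7.500.
Eyepiece angular magnification (image at infinity): M_eye = D/f_e = 25/4 = 6.250.
Overall M = m_obj x M_eye = (-7.500)(6.250) = -46.87.
|M| = 46.87.

46.9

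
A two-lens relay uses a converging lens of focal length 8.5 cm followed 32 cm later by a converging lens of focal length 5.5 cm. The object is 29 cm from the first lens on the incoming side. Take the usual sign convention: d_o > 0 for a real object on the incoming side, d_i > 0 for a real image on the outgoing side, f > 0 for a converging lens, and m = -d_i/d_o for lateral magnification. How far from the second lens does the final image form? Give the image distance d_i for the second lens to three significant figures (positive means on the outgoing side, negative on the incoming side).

7.59 cm

First lens: d_i1 = 1/(1/8.5 - 1/29) = 12.024 cm.
Object distance for lens 2: d_o2 = 32 - 12.024 = 19.976 cm.
Second lens: d_i2 = 1/(1/5.5 - 1/(19.976)) = 7.590 cm.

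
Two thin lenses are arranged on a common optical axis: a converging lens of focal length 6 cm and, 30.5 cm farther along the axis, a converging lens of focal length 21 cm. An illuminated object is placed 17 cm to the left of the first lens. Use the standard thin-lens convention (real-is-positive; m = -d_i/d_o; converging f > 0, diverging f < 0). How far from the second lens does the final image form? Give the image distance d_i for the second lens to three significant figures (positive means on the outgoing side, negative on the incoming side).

Applying the thin-lens equation to the first lens, 1/6 = 1/17 + 1/d_i1, which gives d_i1 = 9.273 cm.
The intermediate image is 9.273 cm to the right of lens 1, so d_o2 = L - d_i1 = 30.5 - 9.273 = 21.227 cm.
Applying the thin-lens equation again with f_2 = 21 cm and d_o2 = 21.227 cm gives d_i2 = 1961.400 cm.

1960 cm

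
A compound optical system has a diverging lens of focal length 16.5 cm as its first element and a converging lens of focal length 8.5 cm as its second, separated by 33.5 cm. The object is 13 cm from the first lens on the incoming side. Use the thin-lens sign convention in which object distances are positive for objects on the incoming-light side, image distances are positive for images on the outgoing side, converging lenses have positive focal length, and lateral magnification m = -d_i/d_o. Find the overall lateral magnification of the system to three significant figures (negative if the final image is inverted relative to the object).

Lens 1: 1/d_i1 = 1/f_1 - 1/d_o1 = 1/(-16.5) - 1/13 = -0.13753 cm^-1, so d_i1 = -7.271 cm.
m_1 = -(-7.271)/13 = 0.5593.
With d_i1 < 0 the first image is virtual and lies on the object side; the object distance for lens 2 is d_o2 = 33.5 - (-7.271) = 40.771 cm.
Lens 2: 1/d_i2 = 1/f_2 - 1/d_o2 = 1/8.5 - 1/(40.771) = 0.09312 cm^-1, so d_i2 = 10.739 cm.
m_2 = -(10.739)/(40.771) = -0.2634.
Overall magnification: m = m_1 m_2 = -0.1473.

-0.147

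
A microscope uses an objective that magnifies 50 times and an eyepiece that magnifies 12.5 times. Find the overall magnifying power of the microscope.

625

The overall magnification of a compound microscope is the product of the objective and eyepiece magnifications:
M = M_obj x M_eye = 50 x 12.5 = 625.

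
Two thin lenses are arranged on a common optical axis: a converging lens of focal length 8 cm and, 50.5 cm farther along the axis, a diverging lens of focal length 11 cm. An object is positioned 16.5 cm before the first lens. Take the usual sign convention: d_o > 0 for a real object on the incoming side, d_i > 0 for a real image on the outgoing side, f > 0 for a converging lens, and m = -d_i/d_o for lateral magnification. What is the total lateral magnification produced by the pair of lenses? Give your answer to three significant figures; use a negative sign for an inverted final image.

-0.225

Applying the thin-lens equation to the first lens, 1/8 = 1/16.5 + 1/d_i1, which gives d_i1 = 15.529 cm.
Its lateral magnification is m_1 = -d_i1/d_o1 = -(15.529)/16.5 = -0.9412.
That image sits 34.971 cm in front of the second lens, so d_o2 = 34.971 cm.
Applying the thin-lens equation again with f_2 = -11 cm and d_o2 = 34.971 cm gives d_i2 = -8.368 cm.
m_2 = -(-8.368)/(34.971) = 0.2393.
The system's lateral magnification is m_1 m_2 = (-0.9412)(0.2393) = -0.2252.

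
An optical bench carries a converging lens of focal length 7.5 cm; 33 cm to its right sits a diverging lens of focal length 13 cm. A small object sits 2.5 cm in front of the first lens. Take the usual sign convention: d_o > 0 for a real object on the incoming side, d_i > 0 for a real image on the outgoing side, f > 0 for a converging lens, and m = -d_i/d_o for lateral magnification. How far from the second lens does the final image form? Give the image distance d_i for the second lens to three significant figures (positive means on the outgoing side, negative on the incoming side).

Lens 1: 1/d_i1 = 1/f_1 - 1/d_o1 = 1/7.5 - 1/2.5 = -0.26667 cm^-1, so d_i1 = -3.750 cm.
The intermediate image is virtual, 3.750 cm to the left of lens 1, so d_o2 = L - d_i1 = 33 - (-3.750) = 36.750 cm.
Lens 2: 1/d_i2 = 1/f_2 - 1/d_o2 = 1/(-13) - 1/(36.750) = -0.10413 cm^-1, so d_i2 = -9.603 cm.

-9.60 cm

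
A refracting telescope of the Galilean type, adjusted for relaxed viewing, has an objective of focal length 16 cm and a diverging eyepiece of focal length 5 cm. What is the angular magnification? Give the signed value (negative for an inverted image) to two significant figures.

M = -f_obj/f_eye = -16/(-5) = 3.200.

3.2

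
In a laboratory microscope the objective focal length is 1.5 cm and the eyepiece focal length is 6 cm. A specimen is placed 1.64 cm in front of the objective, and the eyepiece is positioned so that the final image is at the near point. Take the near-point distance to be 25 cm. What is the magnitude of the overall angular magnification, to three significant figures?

Objective: 1/d_i = 1/f_obj - 1/d_o = 1/1.5 - 1/1.64 = 0.05691 cm^-1, so d_i = 17.571 cm.
m_obj = -d_i/d_o = -17.571/1.64 = -10.714.
Eyepiece angular magnification (image at near point): M_eye = 1 + D/f_e = 1 + 25/6 = 5.167.
Overall M = m_obj x M_eye = (-10.714)(5.167) = -55.36.
|M| = 55.36.

55.4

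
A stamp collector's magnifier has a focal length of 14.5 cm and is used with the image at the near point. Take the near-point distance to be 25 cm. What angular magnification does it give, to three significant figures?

M = 1 + D/f = 1 + 25/14.5 = 2.724.

2.72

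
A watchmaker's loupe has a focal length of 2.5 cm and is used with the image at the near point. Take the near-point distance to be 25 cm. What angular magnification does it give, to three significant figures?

M = 1 + D/f = 1 + 25/2.5 = 11.000.

11.0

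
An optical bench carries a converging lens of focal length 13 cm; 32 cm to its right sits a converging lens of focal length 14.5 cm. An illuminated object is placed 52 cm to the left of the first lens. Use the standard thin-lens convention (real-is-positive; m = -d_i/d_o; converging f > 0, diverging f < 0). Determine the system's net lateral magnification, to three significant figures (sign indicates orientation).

29.0

Lens 1: 1/d_i1 = 1/f_1 - 1/d_o1 = 1/13 - 1/52 = 0.05769 cm^-1, so d_i1 = 17.333 cm.
m_1 = -(17.333)/52 = -0.3333.
Object distance for lens 2: d_o2 = 32 - 17.333 = 14.667 cm.
Lens 2: 1/d_i2 = 1/f_2 - 1/d_o2 = 1/14.5 - 1/(14.667) = 0.00078 cm^-1, so d_i2 = 1276.000 cm.
m_2 = -(1276.000)/(14.667) = -87.0000.
Overall magnification: m = m_1 m_2 = 29.0000.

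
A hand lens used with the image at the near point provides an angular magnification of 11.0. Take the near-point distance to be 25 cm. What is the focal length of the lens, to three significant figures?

For the image at the near point, M = 1 + D/f.
f = D/(M - 1) = 25/(11.0 - 1) = 2.500 cm.

2.50 cm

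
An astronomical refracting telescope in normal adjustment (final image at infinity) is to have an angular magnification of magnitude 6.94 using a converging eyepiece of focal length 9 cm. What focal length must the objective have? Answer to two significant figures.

62 cm

|M| = f_obj/|f_eye|, so f_obj = |M| x |f_eye| = 6.94 x 9 = 62.460 cm.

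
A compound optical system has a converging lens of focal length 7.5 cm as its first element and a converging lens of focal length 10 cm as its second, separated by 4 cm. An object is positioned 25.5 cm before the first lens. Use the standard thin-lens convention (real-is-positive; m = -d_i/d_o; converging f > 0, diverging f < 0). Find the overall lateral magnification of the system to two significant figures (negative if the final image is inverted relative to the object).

-0.25

Lens 1: 1/d_i1 = 1/f_1 - 1/d_o1 = 1/7.5 - 1/25.5 = 0.09412 cm^-1, so d_i1 = 10.625 cm.
m_1 = -(10.625)/25.5 = -0.4167.
Since 10.625 cm > 4 cm, the first image lies past the second lens and serves as a virtual object: d_o2 = L - d_i1 = -6.625 cm.
Lens 2: 1/d_i2 = 1/f_2 - 1/d_o2 = 1/10 - 1/(-6.625) = 0.25094 cm^-1, so d_i2 = 3.985 cm.
m_2 = -(3.985)/(-6.625) = 0.6015.
Overall magnification: m = m_1 m_2 = -0.2506.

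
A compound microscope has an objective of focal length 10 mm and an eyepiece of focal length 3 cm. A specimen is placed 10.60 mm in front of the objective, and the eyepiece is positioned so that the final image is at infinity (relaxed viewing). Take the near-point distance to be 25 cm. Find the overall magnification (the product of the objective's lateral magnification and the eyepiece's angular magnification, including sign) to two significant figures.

Convert to cm: f_obj = 10 mm = 1 cm; d_o = 10.60 mm = 1.06 cm.
Objective: 1/d_i = 1/f_obj - 1/d_o = 1/1 - 1/1.06 = 0.05660 cm^-1, so d_i = 17.667 cm.
m_obj = -d_i/d_o = -17.667/1.06 = -16.667.
Eyepiece angular magnification (image at infinity): M_eye = D/f_e = 25/3 = 8.333.
Overall M = m_obj x M_eye = (-16.667)(8.333) = -138.89.

-140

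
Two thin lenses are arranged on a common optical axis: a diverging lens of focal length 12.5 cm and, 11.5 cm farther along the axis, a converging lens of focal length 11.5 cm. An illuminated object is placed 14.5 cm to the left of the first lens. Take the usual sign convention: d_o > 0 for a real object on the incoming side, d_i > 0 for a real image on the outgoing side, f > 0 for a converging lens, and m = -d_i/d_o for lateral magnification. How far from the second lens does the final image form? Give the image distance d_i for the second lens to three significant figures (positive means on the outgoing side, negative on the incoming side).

31.2 cm

Applying the thin-lens equation to the first lens, 1/(-12.5) = 1/14.5 + 1/d_i1, which gives d_i1 = -6.713 cm.
With d_i1 < 0 the first image is virtual and lies on the object side; the object distance for lens 2 is d_o2 = 11.5 - (-6.713) = 18.213 cm.
Applying the thin-lens equation again with f_2 = 11.5 cm and d_o2 = 18.213 cm gives d_i2 = 31.201 cm.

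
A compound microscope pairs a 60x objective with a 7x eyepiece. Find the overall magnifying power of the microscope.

The overall magnification of a compound microscope is the product of the objective and eyepiece magnifications:
M = M_obj x M_eye = 60 x 7 = 420.

420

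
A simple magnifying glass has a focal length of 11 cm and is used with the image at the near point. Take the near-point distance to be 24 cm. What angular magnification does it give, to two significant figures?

M = 1 + D/f = 1 + 24/11 = 3.182.

3.2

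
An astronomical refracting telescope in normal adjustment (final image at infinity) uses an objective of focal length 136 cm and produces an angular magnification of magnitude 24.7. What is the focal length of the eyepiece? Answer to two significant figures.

5.5 cm

|M| = f_obj/f_eye, so f_eye = f_obj/|M| = 136/24.7 = 5.506 cm.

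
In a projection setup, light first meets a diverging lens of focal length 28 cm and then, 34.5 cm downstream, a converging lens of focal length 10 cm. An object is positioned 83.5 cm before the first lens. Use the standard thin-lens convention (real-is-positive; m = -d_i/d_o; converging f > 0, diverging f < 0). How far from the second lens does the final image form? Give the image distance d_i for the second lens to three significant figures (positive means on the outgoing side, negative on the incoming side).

First lens: d_i1 = 1/(1/(-28) - 1/83.5) = -20.969 cm.
With d_i1 < 0 the first image is virtual and lies on the object side; the object distance for lens 2 is d_o2 = 34.5 - (-20.969) = 55.469 cm.
Second lens: d_i2 = 1/(1/10 - 1/(55.469)) = 12.199 cm.

12.2 cm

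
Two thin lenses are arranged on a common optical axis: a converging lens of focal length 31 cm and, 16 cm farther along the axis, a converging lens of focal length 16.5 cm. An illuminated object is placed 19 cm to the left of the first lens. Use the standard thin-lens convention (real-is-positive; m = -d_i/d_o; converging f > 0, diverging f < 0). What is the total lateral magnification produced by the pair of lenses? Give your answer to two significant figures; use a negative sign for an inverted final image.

-0.88

Lens 1: 1/d_i1 = 1/f_1 - 1/d_o1 = 1/31 - 1/19 = -0.02037 cm^-1, so d_i1 = -49.083 cm.
m_1 = -(-49.083)/19 = 2.5833.
The intermediate image is virtual, 49.083 cm to the left of lens 1, so d_o2 = L - d_i1 = 16 - (-49.083) = 65.083 cm.
Lens 2: 1/d_i2 = 1/f_2 - 1/d_o2 = 1/16.5 - 1/(65.083) = 0.04524 cm^-1, so d_i2 = 22.104 cm.
m_2 = -(22.104)/(65.083) = -0.3396.
Total m = m_1 x m_2 = (2.5833)(-0.3396) = -0.8774.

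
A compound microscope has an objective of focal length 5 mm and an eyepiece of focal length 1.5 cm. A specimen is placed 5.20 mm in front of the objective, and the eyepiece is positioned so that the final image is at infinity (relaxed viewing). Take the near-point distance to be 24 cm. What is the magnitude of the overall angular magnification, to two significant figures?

400

Convert to cm: f_obj = 5 mm = 0.5 cm; d_o = 5.20 mm = 0.52 cm.
Objective: 1/d_i = 1/f_obj - 1/d_o = 1/0.5 - 1/0.52 = 0.07692 cm^-1, so d_i = 13.000 cm.
m_obj = -d_i/d_o = -13.000/0.52 = -25.000.
Eyepiece angular magnification (image at infinity): M_eye = D/f_e = 24/1.5 = 16.000.
Overall M = m_obj x M_eye = (-25.000)(16.000) = -400.00.
|M| = 400.00.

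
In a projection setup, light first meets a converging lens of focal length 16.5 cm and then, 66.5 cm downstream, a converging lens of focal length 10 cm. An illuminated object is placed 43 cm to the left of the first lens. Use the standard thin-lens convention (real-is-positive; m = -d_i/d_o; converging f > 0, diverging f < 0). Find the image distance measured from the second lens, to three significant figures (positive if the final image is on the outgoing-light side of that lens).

13.4 cm

Applying the thin-lens equation to the first lens, 1/16.5 = 1/43 + 1/d_i1, which gives d_i1 = 26.774 cm.
Object distance for lens 2: d_o2 = 66.5 - 26.774 = 39.726 cm.
Applying the thin-lens equation again with f_2 = 10 cm and d_o2 = 39.726 cm gives d_i2 = 13.364 cm.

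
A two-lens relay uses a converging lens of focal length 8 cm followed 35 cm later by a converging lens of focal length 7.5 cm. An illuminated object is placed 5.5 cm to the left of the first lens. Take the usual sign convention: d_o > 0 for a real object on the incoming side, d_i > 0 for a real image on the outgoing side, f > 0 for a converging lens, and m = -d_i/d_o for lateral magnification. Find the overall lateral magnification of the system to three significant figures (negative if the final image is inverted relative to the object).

-0.532

Lens 1: 1/d_i1 = 1/f_1 - 1/d_o1 = 1/8 - 1/5.5 = -0.05682 cm^-1, so d_i1 = -17.600 cm.
m_1 = -(-17.600)/5.5 = 3.2000.
With d_i1 < 0 the first image is virtual and lies on the object side; the object distance for lens 2 is d_o2 = 35 - (-17.600) = 52.600 cm.
Lens 2: 1/d_i2 = 1/f_2 - 1/d_o2 = 1/7.5 - 1/(52.600) = 0.11432 cm^-1, so d_i2 = 8.747 cm.
m_2 = -(8.747)/(52.600) = -0.1663.
Total m = m_1 x m_2 = (3.2000)(-0.1663) = -0.5322.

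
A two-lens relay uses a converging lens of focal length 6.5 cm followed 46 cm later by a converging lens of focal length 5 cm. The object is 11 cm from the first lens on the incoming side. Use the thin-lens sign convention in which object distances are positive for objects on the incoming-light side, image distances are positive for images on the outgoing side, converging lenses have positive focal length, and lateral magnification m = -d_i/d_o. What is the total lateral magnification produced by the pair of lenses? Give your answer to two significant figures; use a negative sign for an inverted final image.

0.29

Lens 1: 1/d_i1 = 1/f_1 - 1/d_o1 = 1/6.5 - 1/11 = 0.06294 cm^-1, so d_i1 = 15.889 cm.
m_1 = -(15.889)/11 = -1.4444.
The intermediate image is 15.889 cm to the right of lens 1, so d_o2 = L - d_i1 = 46 - 15.889 = 30.111 cm.
Lens 2: 1/d_i2 = 1/f_2 - 1/d_o2 = 1/5 - 1/(30.111) = 0.16679 cm^-1, so d_i2 = 5.996 cm.
m_2 = -(5.996)/(30.111) = -0.1991.
Overall magnification: m = m_1 m_2 = 0.2876.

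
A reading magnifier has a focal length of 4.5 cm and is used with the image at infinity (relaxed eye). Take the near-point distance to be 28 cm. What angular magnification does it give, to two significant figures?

M = D/f = 28/4.5 = 6.222.

6.2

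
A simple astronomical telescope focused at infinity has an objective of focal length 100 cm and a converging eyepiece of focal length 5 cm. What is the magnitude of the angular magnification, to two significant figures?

20

|M| = f_obj/|f_eye| = 100/5 = 20.000.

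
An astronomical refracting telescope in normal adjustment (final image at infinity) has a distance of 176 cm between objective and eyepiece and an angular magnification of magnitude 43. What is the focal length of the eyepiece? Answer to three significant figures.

In normal adjustment the tube length equals f_obj + f_eye and |M| = f_obj/f_eye.
So f_obj = 43 f_eye and 43 f_eye + f_eye = 176 cm, giving f_eye = 176/44 = 4.000 cm and f_obj = 172.000 cm.

4.00 cm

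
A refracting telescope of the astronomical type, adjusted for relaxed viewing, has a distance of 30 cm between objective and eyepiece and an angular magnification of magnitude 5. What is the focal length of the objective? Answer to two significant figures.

25 cm

In normal adjustment the tube length equals f_obj + f_eye and |M| = f_obj/f_eye.
So f_obj = 5 f_eye and 5 f_eye + f_eye = 30 cm, giving f_eye = 30/6 = 5.000 cm and f_obj = 25.000 cm.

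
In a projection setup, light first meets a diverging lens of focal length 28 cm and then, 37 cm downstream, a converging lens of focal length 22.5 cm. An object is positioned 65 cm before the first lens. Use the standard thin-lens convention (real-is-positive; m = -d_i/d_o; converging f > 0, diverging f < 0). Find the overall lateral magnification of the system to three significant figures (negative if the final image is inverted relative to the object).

-0.199

First lens: d_i1 = 1/(1/(-28) - 1/65) = -19.570 cm.
m_1 = -(-19.570)/65 = 0.3011.
With d_i1 < 0 the first image is virtual and lies on the object side; the object distance for lens 2 is d_o2 = 37 - (-19.570) = 56.570 cm.
Second lens: d_i2 = 1/(1/22.5 - 1/(56.570)) = 37.359 cm.
m_2 = -(37.359)/(56.570) = -0.6604.
Total m = m_1 x m_2 = (0.3011)(-0.6604) = -0.1988.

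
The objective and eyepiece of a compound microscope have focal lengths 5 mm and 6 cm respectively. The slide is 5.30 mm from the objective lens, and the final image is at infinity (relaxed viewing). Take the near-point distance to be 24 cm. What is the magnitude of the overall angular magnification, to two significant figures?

Convert to cm: f_obj = 5 mm = 0.5 cm; d_o = 5.30 mm = 0.53 cm.
Objective: 1/d_i = 1/f_obj - 1/d_o = 1/0.5 - 1/0.53 = 0.11321 cm^-1, so d_i = 8.833 cm.
m_obj = -d_i/d_o = -8.833/0.53 = -16.667.
Eyepiece angular magnification (image at infinity): M_eye = D/f_e = 24/6 = 4.000.
Overall M = m_obj x M_eye = (-16.667)(4.000) = -66.67.
|M| = 66.67.

67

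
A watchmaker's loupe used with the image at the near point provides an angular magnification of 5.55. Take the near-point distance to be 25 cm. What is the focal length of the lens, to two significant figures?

5.5 cm

For the image at the near point, M = 1 + D/f.
f = D/(M - 1) = 25/(5.55 - 1) = 5.495 cm.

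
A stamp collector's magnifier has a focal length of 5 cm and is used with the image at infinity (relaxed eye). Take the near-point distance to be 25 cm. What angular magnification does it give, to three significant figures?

5.00

M = D/f = 25/5 = 5.000.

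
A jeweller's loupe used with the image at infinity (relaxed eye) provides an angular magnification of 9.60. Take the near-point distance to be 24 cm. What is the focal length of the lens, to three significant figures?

2.50 cm

For the image at infinity, M = D/f.
f = D/M = 24/9.6 = 2.500 cm.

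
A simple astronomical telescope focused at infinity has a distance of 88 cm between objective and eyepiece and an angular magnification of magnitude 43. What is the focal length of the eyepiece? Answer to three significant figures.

2.00 cm

In normal adjustment the tube length equals f_obj + f_eye and |M| = f_obj/f_eye.
So f_obj = 43 f_eye and 43 f_eye + f_eye = 88 cm, giving f_eye = 88/44 = 2.000 cm and f_obj = 86.000 cm.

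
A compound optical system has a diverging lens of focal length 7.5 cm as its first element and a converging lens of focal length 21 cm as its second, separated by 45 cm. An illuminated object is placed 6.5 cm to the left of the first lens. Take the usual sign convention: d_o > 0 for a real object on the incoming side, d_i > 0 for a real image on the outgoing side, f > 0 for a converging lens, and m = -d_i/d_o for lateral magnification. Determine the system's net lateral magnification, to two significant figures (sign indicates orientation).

-0.41

Lens 1: 1/d_i1 = 1/f_1 - 1/d_o1 = 1/(-7.5) - 1/6.5 = -0.28718 cm^-1, so d_i1 = -3.482 cm.
m_1 = -(-3.482)/6.5 = 0.5357.
With d_i1 < 0 the first image is virtual and lies on the object side; the object distance for lens 2 is d_o2 = 45 - (-3.482) = 48.482 cm.
Lens 2: 1/d_i2 = 1/f_2 - 1/d_o2 = 1/21 - 1/(48.482) = 0.02699 cm^-1, so d_i2 = 37.047 cm.
m_2 = -(37.047)/(48.482) = -0.7641.
The system's lateral magnification is m_1 m_2 = (0.5357)(-0.7641) = -0.4094.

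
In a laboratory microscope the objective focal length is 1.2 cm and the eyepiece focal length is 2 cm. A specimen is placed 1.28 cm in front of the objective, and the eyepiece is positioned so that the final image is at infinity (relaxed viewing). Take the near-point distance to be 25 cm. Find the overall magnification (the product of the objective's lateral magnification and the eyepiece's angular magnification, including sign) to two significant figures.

Objective: 1/d_i = 1/f_obj - 1/d_o = 1/1.2 - 1/1.28 = 0.05208 cm^-1, so d_i = 19.200 cm.
m_obj = -d_i/d_o = -19.200/1.28 = -15.000.
Eyepiece angular magnification (image at infinity): M_eye = D/f_e = 25/2 = 12.500.
Overall M = m_obj x M_eye = (-15.000)(12.500) = -187.50.

-190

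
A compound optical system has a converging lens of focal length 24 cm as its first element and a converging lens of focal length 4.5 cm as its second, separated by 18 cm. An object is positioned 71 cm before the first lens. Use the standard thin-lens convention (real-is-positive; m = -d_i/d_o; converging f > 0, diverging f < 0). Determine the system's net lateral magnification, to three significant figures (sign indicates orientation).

First lens: d_i1 = 1/(1/24 - 1/71) = 36.255 cm.
m_1 = -(36.255)/71 = -0.5106.
This image would form 36.255 cm past lens 1, i.e. 18.255 cm beyond lens 2, so it is a virtual object for lens 2: d_o2 = 18 - 36.255 = -18.255 cm.
Second lens: d_i2 = 1/(1/4.5 - 1/(-18.255)) = 3.610 cm.
m_2 = -(3.610)/(-18.255) = 0.1978.
Total m = m_1 x m_2 = (-0.5106)(0.1978) = -0.1010.

-0.101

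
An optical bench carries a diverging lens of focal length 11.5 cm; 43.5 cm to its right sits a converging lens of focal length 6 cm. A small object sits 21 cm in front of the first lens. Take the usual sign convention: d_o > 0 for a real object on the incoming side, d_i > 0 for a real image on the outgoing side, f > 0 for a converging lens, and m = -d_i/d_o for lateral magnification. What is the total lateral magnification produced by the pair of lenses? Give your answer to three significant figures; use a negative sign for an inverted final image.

Applying the thin-lens equation to the first lens, 1/(-11.5) = 1/21 + 1/d_i1, which gives d_i1 = -7.431 cm.
Its lateral magnification is m_1 = -d_i1/d_o1 = -(-7.431)/21 = 0.3538.
The intermediate image is virtual, 7.431 cm to the left of lens 1, so d_o2 = L - d_i1 = 43.5 - (-7.431) = 50.931 cm.
Applying the thin-lens equation again with f_2 = 6 cm and d_o2 = 50.931 cm gives d_i2 = 6.801 cm.
m_2 = -(6.801)/(50.931) = -0.1335.
Total m = m_1 x m_2 = (0.3538)(-0.1335) = -0.0473.

-0.0473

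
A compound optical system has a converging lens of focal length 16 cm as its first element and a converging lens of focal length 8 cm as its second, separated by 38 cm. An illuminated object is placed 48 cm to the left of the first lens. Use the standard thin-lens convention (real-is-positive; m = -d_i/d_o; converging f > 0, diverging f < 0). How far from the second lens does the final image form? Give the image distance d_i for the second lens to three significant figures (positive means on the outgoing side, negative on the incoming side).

18.7 cm

Lens 1: 1/d_i1 = 1/f_1 - 1/d_o1 = 1/16 - 1/48 = 0.04167 cm^-1, so d_i1 = 24.000 cm.
The intermediate image is 24.000 cm to the right of lens 1, so d_o2 = L - d_i1 = 38 - 24.000 = 14.000 cm.
Lens 2: 1/d_i2 = 1/f_2 - 1/d_o2 = 1/8 - 1/(14.000) = 0.05357 cm^-1, so d_i2 = 18.667 cm.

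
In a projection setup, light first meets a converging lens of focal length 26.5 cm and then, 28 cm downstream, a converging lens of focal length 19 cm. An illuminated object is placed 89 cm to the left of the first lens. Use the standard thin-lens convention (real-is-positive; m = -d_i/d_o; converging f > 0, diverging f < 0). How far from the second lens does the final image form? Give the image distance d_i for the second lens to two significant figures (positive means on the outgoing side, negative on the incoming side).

6.4 cm

First lens: d_i1 = 1/(1/26.5 - 1/89) = 37.736 cm.
This image would form 37.736 cm past lens 1, i.e. 9.736 cm beyond lens 2, so it is a virtual object for lens 2: d_o2 = 28 - 37.736 = -9.736 cm.
Second lens: d_i2 = 1/(1/19 - 1/(-9.736)) = 6.437 cm.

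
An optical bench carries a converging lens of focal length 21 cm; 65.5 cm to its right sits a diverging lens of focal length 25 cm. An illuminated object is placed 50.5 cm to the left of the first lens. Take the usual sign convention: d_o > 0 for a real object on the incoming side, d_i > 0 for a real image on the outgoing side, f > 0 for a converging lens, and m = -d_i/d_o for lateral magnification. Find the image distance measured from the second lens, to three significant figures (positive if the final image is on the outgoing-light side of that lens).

Lens 1: 1/d_i1 = 1/f_1 - 1/d_o1 = 1/21 - 1/50.5 = 0.02782 cm^-1, so d_i1 = 35.949 cm.
That image sits 29.551 cm in front of the second lens, so d_o2 = 29.551 cm.
Lens 2: 1/d_i2 = 1/f_2 - 1/d_o2 = 1/(-25) - 1/(29.551) = -0.07384 cm^-1, so d_i2 = -13.543 cm.

-13.5 cm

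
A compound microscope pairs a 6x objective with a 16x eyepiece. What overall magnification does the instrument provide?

The overall magnification of a compound microscope is the product of the objective and eyepiece magnifications:
M = M_obj x M_eye = 6 x 16 = 96.

96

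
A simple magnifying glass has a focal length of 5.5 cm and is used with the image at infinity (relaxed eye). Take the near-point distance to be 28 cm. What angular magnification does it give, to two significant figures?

5.1

M = D/f = 28/5.5 = 5.091.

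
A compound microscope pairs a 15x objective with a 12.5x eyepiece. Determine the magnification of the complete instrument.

The overall magnification of a compound microscope is the product of the objective and eyepiece magnifications:
M = M_obj x M_eye = 15 x 12.5 = 187.5.

187.5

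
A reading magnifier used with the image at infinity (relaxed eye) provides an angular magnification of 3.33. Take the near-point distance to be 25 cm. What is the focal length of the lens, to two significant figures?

7.5 cm

For the image at infinity, M = D/f.
f = D/M = 25/3.33 = 7.508 cm.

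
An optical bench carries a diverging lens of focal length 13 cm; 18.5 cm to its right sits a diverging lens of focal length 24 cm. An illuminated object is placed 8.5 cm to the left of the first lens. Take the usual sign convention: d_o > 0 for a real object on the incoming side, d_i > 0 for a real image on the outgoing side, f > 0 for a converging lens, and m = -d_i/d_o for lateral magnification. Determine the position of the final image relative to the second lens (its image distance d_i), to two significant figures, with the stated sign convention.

-12 cm

Lens 1: 1/d_i1 = 1/f_1 - 1/d_o1 = 1/(-13) - 1/8.5 = -0.19457 cm^-1, so d_i1 = -5.140 cm.
The intermediate image is virtual, 5.140 cm to the left of lens 1, so d_o2 = L - d_i1 = 18.5 - (-5.140) = 23.640 cm.
Lens 2: 1/d_i2 = 1/f_2 - 1/d_o2 = 1/(-24) - 1/(23.640) = -0.08397 cm^-1, so d_i2 = -11.909 cm.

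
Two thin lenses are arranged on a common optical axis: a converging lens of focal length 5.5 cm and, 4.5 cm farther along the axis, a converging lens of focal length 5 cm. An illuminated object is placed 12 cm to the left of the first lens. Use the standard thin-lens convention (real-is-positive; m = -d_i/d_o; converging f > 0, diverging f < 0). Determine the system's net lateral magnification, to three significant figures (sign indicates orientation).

-0.397

Lens 1: 1/d_i1 = 1/f_1 - 1/d_o1 = 1/5.5 - 1/12 = 0.09848 cm^-1, so d_i1 = 10.154 cm.
m_1 = -(10.154)/12 = -0.8462.
This image would form 10.154 cm past lens 1, i.e. 5.654 cm beyond lens 2, so it is a virtual object for lens 2: d_o2 = 4.5 - 10.154 = -5.654 cm.
Lens 2: 1/d_i2 = 1/f_2 - 1/d_o2 = 1/5 - 1/(-5.654) = 0.37687 cm^-1, so d_i2 = 2.653 cm.
m_2 = -(2.653)/(-5.654) = 0.4693.
Total m = m_1 x m_2 = (-0.8462)(0.4693) = -0.3971.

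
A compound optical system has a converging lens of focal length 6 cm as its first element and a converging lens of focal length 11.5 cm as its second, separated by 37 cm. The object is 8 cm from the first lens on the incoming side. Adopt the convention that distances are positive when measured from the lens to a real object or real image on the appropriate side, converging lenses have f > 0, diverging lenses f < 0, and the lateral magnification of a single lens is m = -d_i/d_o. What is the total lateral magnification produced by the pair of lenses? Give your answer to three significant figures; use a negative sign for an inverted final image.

23.0

Lens 1: 1/d_i1 = 1/f_1 - 1/d_o1 = 1/6 - 1/8 = 0.04167 cm^-1, so d_i1 = 24.000 cm.
m_1 = -(24.000)/8 = -3.0000.
Object distance for lens 2: d_o2 = 37 - 24.000 = 13.000 cm.
Lens 2: 1/d_i2 = 1/f_2 - 1/d_o2 = 1/11.5 - 1/(13.000) = 0.01003 cm^-1, so d_i2 = 99.667 cm.
m_2 = -(99.667)/(13.000) = -7.6667.
The system's lateral magnification is m_1 m_2 = (-3.0000)(-7.6667) = 23.0000.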